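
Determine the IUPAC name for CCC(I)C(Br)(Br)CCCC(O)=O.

The longest carbon chain that includes the –COOH group has 8 carbons, so the parent hydride is octane.
A carboxylic acid (terminal –COOH) is the principal characteristic group, giving the suffix -oic acid.
Choose the numbering such that the carboxylic acid carbon is C-1 by definition.
This places two bromo groups at C-5; an iodo group at C-6.
Substituent prefixes are cited in alphabetical order (multiplying prefixes like di-/tri- are ignored for ordering).
The name is 5,5-dibromo-6-iodooctanoic acid.

5,5-dibromo-6-iodooctanoic acid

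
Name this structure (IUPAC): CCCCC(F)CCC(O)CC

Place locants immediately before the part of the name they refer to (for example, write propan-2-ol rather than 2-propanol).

Counting along the main chain through the –OH group gives 10 carbons: the parent is decane.
The principal characteristic group is an alcohol (–OH), named with the suffix -ol.
Choose the numbering such that numbering from this end puts the hydroxyl group at C-3 rather than C-8.
This places the hydroxyl at C-3; a fluoro group at C-6.
Putting it together: 6-fluorodecan-3-ol.

6-fluorodecan-3-ol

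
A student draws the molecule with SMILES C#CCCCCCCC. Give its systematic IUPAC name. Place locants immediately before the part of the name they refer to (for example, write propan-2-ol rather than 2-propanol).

non-1-yne

The longest carbon chain that includes the multiple bond has 9 carbons, so the parent hydride is nonane.
There is one C≡C triple bond, indicated by the ending -yne.
Choose the numbering such that numbering from this end puts the triple bond at C-1 rather than C-8.
That gives the triple bond between C-1 and C-2.
Putting it together: non-1-yne.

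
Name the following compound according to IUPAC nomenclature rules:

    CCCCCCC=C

Counting along the main chain through the multiple bond gives 8 carbons: the parent is octane.
A C=C double bond in the chain gives the infix -ene-.
Choose the numbering such that numbering from this end puts the double bond at C-1 rather than C-7.
This places the double bond between C-1 and C-2.
Assembling the pieces gives oct-1-ene.

oct-1-ene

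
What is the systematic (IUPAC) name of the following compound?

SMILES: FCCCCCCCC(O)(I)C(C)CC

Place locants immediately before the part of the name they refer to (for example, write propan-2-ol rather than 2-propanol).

11-fluoro-4-iodo-3-methylundecan-4-ol

Counting along the main chain through the –OH group gives 11 carbons: the parent is undecane.
The principal characteristic group is an alcohol (–OH), named with the suffix -ol.
Choose the numbering such that numbering from this end puts the hydroxyl group at C-4 rather than C-8.
With this numbering: the hydroxyl at C-4; a fluoro group at C-11; an iodo group at C-4; a methyl group at C-3.
Substituent prefixes are cited in alphabetical order (multiplying prefixes like di-/tri- are ignored for ordering).
Assembling the pieces gives 11-fluoro-4-iodo-3-methylundecan-4-ol.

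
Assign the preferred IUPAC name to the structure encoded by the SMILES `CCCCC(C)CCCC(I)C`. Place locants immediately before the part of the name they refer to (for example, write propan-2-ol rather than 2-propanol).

The longest carbon chain is 10 atoms: the parent is decane.
Number the chain so that the substituent locant set {2,6} is lower than {5,9} at the first point of difference.
With this numbering: an iodo group at C-2; a methyl group at C-6.
The substituents are ordered alphabetically, ignoring any di-/tri- multipliers.
Putting it together: 2-iodo-6-methyldecane.

2-iodo-6-methyldecane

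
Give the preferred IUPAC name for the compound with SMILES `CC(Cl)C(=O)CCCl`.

The longest chain bearing the carbonyl is 5 carbons long (pentane).
The principal characteristic group is a ketone (C=O on an internal carbon), named with the suffix -one.
Number the chain so that the substituent locant set {1,4} is lower than {2,5} at the first point of difference.
This places the carbonyl at C-3; chloro groups at C-1 and C-4.
Putting it together: 1,4-dichloropentan-3-one.

1,4-dichloropentan-3-one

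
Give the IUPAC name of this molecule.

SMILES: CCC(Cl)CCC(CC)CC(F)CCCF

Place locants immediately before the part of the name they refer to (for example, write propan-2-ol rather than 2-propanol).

9-chloro-6-ethyl-1,4-difluoroundecane

The parent chain contains 11 carbons (undecane).
Choose the numbering such that the substituent locant set {1,4,6,9} is lower than {3,6,8,11} at the first point of difference.
With this numbering: a chloro group at C-9; an ethyl group at C-6; fluoro groups at C-1 and C-4.
Prefixes are listed alphabetically: chloro, ethyl, fluoro.
Putting it together: 9-chloro-6-ethyl-1,4-difluoroundecane.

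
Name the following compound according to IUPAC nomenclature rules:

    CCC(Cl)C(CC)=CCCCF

The longest carbon chain that includes the multiple bond has 8 carbons, so the parent hydride is octane.
The chain contains a C=C double bond, so the unsaturation ending is -ene.
Choose the numbering such that the substituent locant set {1,5,6} is lower than {3,4,8} at the first point of difference.
With this numbering: the double bond between C-4 and C-5; a chloro group at C-6; an ethyl group at C-5; a fluoro group at C-1.
Prefixes are listed alphabetically: chloro, ethyl, fluoro.
Assembling the pieces gives 6-chloro-5-ethyl-1-fluorooct-4-ene.

6-chloro-5-ethyl-1-fluorooct-4-ene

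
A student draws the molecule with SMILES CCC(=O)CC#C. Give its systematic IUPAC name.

The longest chain bearing the carbonyl and the multiple bond is 6 carbons long (hexane).
The principal characteristic group is a ketone (C=O on an internal carbon), named with the suffix -one.
There is one C≡C triple bond, indicated by the ending -yne.
The numbering direction is chosen so that numbering from this end puts the carbonyl group at C-3 rather than C-4.
With this numbering: the carbonyl at C-3; the triple bond between C-5 and C-6.
Putting it together: hex-5-yn-3-one.

hex-5-yn-3-one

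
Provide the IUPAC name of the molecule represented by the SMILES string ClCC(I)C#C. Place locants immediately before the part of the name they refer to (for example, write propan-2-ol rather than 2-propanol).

The longest chain bearing the multiple bond is 4 carbons long (butane).
There is one C≡C triple bond, indicated by the ending -yne.
The numbering direction is chosen so that numbering from this end puts the triple bond at C-1 rather than C-3.
With this numbering: the triple bond between C-1 and C-2; a chloro group at C-4; an iodo group at C-3.
Prefixes are listed alphabetically: chloro, iodo.
Assembling the pieces gives 4-chloro-3-iodobut-1-yne.

4-chloro-3-iodobut-1-yne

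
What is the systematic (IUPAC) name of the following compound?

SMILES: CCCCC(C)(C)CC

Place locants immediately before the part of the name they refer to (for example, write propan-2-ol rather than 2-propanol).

The longest continuous carbon chain has 7 atoms, so the parent hydride is heptane.
Choose the numbering such that the substituent locant set {3,3} is lower than {5,5} at the first point of difference.
With this numbering: two methyl groups at C-3.
Putting it together: 3,3-dimethylheptane.

3,3-dimethylheptane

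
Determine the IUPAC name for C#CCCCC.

The longest chain bearing the multiple bond is 6 carbons long (hexane).
A C≡C triple bond in the chain gives the infix -yne-.
Choose the numbering such that numbering from this end puts the triple bond at C-1 rather than C-5.
This places the triple bond between C-1 and C-2.
Putting it together: hex-1-yne.

hex-1-yne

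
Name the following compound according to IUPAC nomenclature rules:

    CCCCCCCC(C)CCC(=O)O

Counting along the main chain through the –COOH group gives 11 carbons: the parent is undecane.
The principal characteristic group is a carboxylic acid (terminal –COOH), named with the suffix -oic acid.
The numbering direction is chosen so that the carboxylic acid carbon is C-1 by definition.
With this numbering: a methyl group at C-4.
Assembling the pieces gives 4-methylundecanoic acid.

4-methylundecanoic acid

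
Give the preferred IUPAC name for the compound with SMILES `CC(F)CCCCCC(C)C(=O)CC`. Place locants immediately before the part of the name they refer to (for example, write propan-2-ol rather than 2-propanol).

Counting along the main chain through the carbonyl gives 11 carbons: the parent is undecane.
The principal characteristic group is a ketone (C=O on an internal carbon), named with the suffix -one.
Choose the numbering such that numbering from this end puts the carbonyl group at C-3 rather than C-9.
That gives the carbonyl at C-3; a fluoro group at C-10; a methyl group at C-4.
The substituents are ordered alphabetically, ignoring any di-/tri- multipliers.
Putting it together: 10-fluoro-4-methylundecan-3-one.

10-fluoro-4-methylundecan-3-one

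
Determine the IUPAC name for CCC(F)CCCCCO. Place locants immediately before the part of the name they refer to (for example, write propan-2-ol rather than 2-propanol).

Counting along the main chain through the –OH group gives 8 carbons: the parent is octane.
An alcohol (–OH) is the principal characteristic group, giving the suffix -ol.
The numbering direction is chosen so that numbering from this end puts the hydroxyl group at C-1 rather than C-8.
This places the hydroxyl at C-1; a fluoro group at C-6.
Putting it together: 6-fluorooctan-1-ol.

6-fluorooctan-1-ol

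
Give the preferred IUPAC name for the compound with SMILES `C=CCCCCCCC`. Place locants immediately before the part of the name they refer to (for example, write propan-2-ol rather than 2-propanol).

Counting along the main chain through the multiple bond gives 9 carbons: the parent is nonane.
There is one C=C double bond, indicated by the ending -ene.
The numbering direction is chosen so that numbering from this end puts the double bond at C-1 rather than C-8.
That gives the double bond between C-1 and C-2.
The name is non-1-ene.

non-1-ene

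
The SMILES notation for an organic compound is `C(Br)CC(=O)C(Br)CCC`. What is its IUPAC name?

1,4-dibromoheptan-3-one

The longest chain bearing the carbonyl is 7 carbons long (heptane).
The principal characteristic group is a ketone (C=O on an internal carbon), named with the suffix -one.
The numbering direction is chosen so that numbering from this end puts the carbonyl group at C-3 rather than C-5.
This places the carbonyl at C-3; bromo groups at C-1 and C-4.
Assembling the pieces gives 1,4-dibromoheptan-3-one.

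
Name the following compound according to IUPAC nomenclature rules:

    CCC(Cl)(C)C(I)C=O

3-chloro-2-iodo-3-methylpentanal

The longest chain bearing the –CHO group is 5 carbons long (pentane).
An aldehyde (terminal –CHO) is the principal characteristic group, giving the suffix -al.
Choose the numbering such that the aldehyde carbon is C-1 by definition.
That gives a chloro group at C-3; an iodo group at C-2; a methyl group at C-3.
Substituent prefixes are cited in alphabetical order (multiplying prefixes like di-/tri- are ignored for ordering).
Assembling the pieces gives 3-chloro-2-iodo-3-methylpentanal.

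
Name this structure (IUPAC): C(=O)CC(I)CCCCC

3-iodooctanal

The longest carbon chain that includes the –CHO group has 8 carbons, so the parent hydride is octane.
The highest-priority functional group is an aldehyde (terminal –CHO), so the name ends in -al.
Number the chain so that the aldehyde carbon is C-1 by definition.
With this numbering: an iodo group at C-3.
Putting it together: 3-iodooctanal.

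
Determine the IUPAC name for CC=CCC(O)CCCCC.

dec-2-en-5-ol

The longest carbon chain that includes the –OH group and the multiple bond has 10 carbons, so the parent hydride is decane.
An alcohol (–OH) is the principal characteristic group, giving the suffix -ol.
A C=C double bond in the chain gives the infix -ene-.
The numbering direction is chosen so that numbering from this end puts the hydroxyl group at C-5 rather than C-6.
That gives the hydroxyl at C-5; the double bond between C-2 and C-3.
Putting it together: dec-2-en-5-ol.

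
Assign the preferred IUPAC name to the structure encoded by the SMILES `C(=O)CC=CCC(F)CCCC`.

The longest carbon chain that includes the –CHO group and the multiple bond has 10 carbons, so the parent hydride is decane.
The highest-priority functional group is an aldehyde (terminal –CHO), so the name ends in -al.
A C=C double bond in the chain gives the infix -ene-.
Number the chain so that the aldehyde carbon is C-1 by definition.
This places the double bond between C-3 and C-4; a fluoro group at C-6.
Assembling the pieces gives 6-fluorodec-3-enal.

6-fluorodec-3-enal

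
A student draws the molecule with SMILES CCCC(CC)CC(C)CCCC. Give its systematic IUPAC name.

4-ethyl-6-methyldecane

The parent chain contains 10 carbons (decane).
Choose the numbering such that the substituent locant set {4,6} is lower than {5,7} at the first point of difference.
With this numbering: an ethyl group at C-4; a methyl group at C-6.
Prefixes are listed alphabetically: ethyl, methyl.
Assembling the pieces gives 4-ethyl-6-methyldecane.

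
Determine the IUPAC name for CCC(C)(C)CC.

The parent chain contains 5 carbons (pentane).
Both numbering directions give the same locant set; either may be used.
With this numbering: two methyl groups at C-3.
Assembling the pieces gives 3,3-dimethylpentane.

3,3-dimethylpentane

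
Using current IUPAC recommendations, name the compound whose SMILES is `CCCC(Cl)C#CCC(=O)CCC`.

8-chloroundec-6-yn-4-one

The longest carbon chain that includes the carbonyl and the multiple bond has 11 carbons, so the parent hydride is undecane.
A ketone (C=O on an internal carbon) is the principal characteristic group, giving the suffix -one.
There is one C≡C triple bond, indicated by the ending -yne.
Number the chain so that numbering from this end puts the carbonyl group at C-4 rather than C-8.
With this numbering: the carbonyl at C-4; the triple bond between C-6 and C-7; a chloro group at C-8.
The name is 8-chloroundec-6-yn-4-one.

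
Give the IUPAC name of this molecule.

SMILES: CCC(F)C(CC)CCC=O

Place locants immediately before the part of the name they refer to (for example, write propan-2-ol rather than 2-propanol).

4-ethyl-5-fluoroheptanal

The longest carbon chain that includes the –CHO group has 7 carbons, so the parent hydride is heptane.
An aldehyde (terminal –CHO) is the principal characteristic group, giving the suffix -al.
The numbering direction is chosen so that the aldehyde carbon is C-1 by definition.
That gives an ethyl group at C-4; a fluoro group at C-5.
Substituent prefixes are cited in alphabetical order (multiplying prefixes like di-/tri- are ignored for ordering).
Assembling the pieces gives 4-ethyl-5-fluoroheptanal.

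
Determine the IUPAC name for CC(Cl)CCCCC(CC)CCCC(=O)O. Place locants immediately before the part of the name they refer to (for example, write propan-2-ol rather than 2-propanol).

10-chloro-5-ethylundecanoic acid

The longest carbon chain that includes the –COOH group has 11 carbons, so the parent hydride is undecane.
A carboxylic acid (terminal –COOH) is the principal characteristic group, giving the suffix -oic acid.
The numbering direction is chosen so that the carboxylic acid carbon is C-1 by definition.
With this numbering: a chloro group at C-10; an ethyl group at C-5.
Substituent prefixes are cited in alphabetical order (multiplying prefixes like di-/tri- are ignored for ordering).
Putting it together: 10-chloro-5-ethylundecanoic acid.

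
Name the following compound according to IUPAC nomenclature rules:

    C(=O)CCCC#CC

hept-5-ynal

Counting along the main chain through the –CHO group and the multiple bond gives 7 carbons: the parent is heptane.
The highest-priority functional group is an aldehyde (terminal –CHO), so the name ends in -al.
A C≡C triple bond in the chain gives the infix -yne-.
Choose the numbering such that the aldehyde carbon is C-1 by definition.
With this numbering: the triple bond between C-5 and C-6.
Putting it together: hept-5-ynal.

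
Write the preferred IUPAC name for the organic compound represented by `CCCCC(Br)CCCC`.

5-bromononane

The parent chain contains 9 carbons (nonane).
Numbering from either end gives identical locants here.
That gives a bromo group at C-5.
Assembling the pieces gives 5-bromononane.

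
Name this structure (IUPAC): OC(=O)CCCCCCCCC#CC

dodec-10-ynoic acid

The longest carbon chain that includes the –COOH group and the multiple bond has 12 carbons, so the parent hydride is dodecane.
The principal characteristic group is a carboxylic acid (terminal –COOH), named with the suffix -oic acid.
The chain contains a C≡C triple bond, so the unsaturation ending is -yne.
The numbering direction is chosen so that the carboxylic acid carbon is C-1 by definition.
With this numbering: the triple bond between C-10 and C-11.
The name is dodec-10-ynoic acid.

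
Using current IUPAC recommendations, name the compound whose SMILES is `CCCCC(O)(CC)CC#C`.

Counting along the main chain through the –OH group and the multiple bond gives 8 carbons: the parent is octane.
The principal characteristic group is an alcohol (–OH), named with the suffix -ol.
There is one C≡C triple bond, indicated by the ending -yne.
Number the chain so that numbering from this end puts the hydroxyl group at C-4 rather than C-5.
That gives the hydroxyl at C-4; the triple bond between C-1 and C-2; an ethyl group at C-4.
Putting it together: 4-ethyloct-1-yn-4-ol.

4-ethyloct-1-yn-4-ol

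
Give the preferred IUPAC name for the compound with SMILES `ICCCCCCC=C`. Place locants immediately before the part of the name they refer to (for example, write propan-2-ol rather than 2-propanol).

The longest carbon chain that includes the multiple bond has 8 carbons, so the parent hydride is octane.
There is one C=C double bond, indicated by the ending -ene.
Number the chain so that numbering from this end puts the double bond at C-1 rather than C-7.
This places the double bond between C-1 and C-2; an iodo group at C-8.
Putting it together: 8-iodooct-1-ene.

8-iodooct-1-ene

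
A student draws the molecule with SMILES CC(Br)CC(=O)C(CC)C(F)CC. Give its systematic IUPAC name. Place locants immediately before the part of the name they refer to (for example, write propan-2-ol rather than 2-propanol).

Counting along the main chain through the carbonyl gives 8 carbons: the parent is octane.
The principal characteristic group is a ketone (C=O on an internal carbon), named with the suffix -one.
Choose the numbering such that numbering from this end puts the carbonyl group at C-4 rather than C-5.
That gives the carbonyl at C-4; a bromo group at C-2; an ethyl group at C-5; a fluoro group at C-6.
Substituent prefixes are cited in alphabetical order (multiplying prefixes like di-/tri- are ignored for ordering).
Putting it together: 2-bromo-5-ethyl-6-fluorooctan-4-one.

2-bromo-5-ethyl-6-fluorooctan-4-one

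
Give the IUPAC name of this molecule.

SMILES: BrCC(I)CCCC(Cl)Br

The longest carbon chain is 6 atoms: the parent is hexane.
The numbering direction is chosen so that the substituent locant set {1,1,5,6} is lower than {1,2,6,6} at the first point of difference.
With this numbering: bromo groups at C-1 and C-6; a chloro group at C-1; an iodo group at C-5.
The substituents are ordered alphabetically, ignoring any di-/tri- multipliers.
The name is 1,6-dibromo-1-chloro-5-iodohexane.

1,6-dibromo-1-chloro-5-iodohexane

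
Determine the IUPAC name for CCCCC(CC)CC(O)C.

The longest chain bearing the –OH group is 8 carbons long (octane).
An alcohol (–OH) is the principal characteristic group, giving the suffix -ol.
The numbering direction is chosen so that numbering from this end puts the hydroxyl group at C-2 rather than C-7.
That gives the hydroxyl at C-2; an ethyl group at C-4.
Putting it together: 4-ethyloctan-2-ol.

4-ethyloctan-2-ol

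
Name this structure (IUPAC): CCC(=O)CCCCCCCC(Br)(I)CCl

11-bromo-12-chloro-11-iodododecan-3-one

Counting along the main chain through the carbonyl gives 12 carbons: the parent is dodecane.
The highest-priority functional group is a ketone (C=O on an internal carbon), so the name ends in -one.
The numbering direction is chosen so that numbering from this end puts the carbonyl group at C-3 rather than C-10.
This places the carbonyl at C-3; a bromo group at C-11; a chloro group at C-12; an iodo group at C-11.
Prefixes are listed alphabetically: bromo, chloro, iodo.
Putting it together: 11-bromo-12-chloro-11-iodododecan-3-one.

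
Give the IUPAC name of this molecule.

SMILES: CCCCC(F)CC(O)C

4-fluorooctan-2-ol

The longest chain bearing the –OH group is 8 carbons long (octane).
The principal characteristic group is an alcohol (–OH), named with the suffix -ol.
The numbering direction is chosen so that numbering from this end puts the hydroxyl group at C-2 rather than C-7.
This places the hydroxyl at C-2; a fluoro group at C-4.
Putting it together: 4-fluorooctan-2-ol.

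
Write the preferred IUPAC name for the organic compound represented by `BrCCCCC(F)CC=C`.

8-bromo-4-fluorooct-1-ene

The longest carbon chain that includes the multiple bond has 8 carbons, so the parent hydride is octane.
There is one C=C double bond, indicated by the ending -ene.
Choose the numbering such that numbering from this end puts the double bond at C-1 rather than C-7.
This places the double bond between C-1 and C-2; a bromo group at C-8; a fluoro group at C-4.
The substituents are ordered alphabetically, ignoring any di-/tri- multipliers.
The name is 8-bromo-4-fluorooct-1-ene.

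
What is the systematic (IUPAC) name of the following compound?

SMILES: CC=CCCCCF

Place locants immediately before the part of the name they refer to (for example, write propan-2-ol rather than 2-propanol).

The longest chain bearing the multiple bond is 7 carbons long (heptane).
A C=C double bond in the chain gives the infix -ene-.
Choose the numbering such that numbering from this end puts the double bond at C-2 rather than C-5.
With this numbering: the double bond between C-2 and C-3; a fluoro group at C-7.
The name is 7-fluorohept-2-ene.

7-fluorohept-2-ene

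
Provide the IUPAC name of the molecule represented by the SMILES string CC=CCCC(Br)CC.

The longest carbon chain that includes the multiple bond has 8 carbons, so the parent hydride is octane.
There is one C=C double bond, indicated by the ending -ene.
The numbering direction is chosen so that numbering from this end puts the double bond at C-2 rather than C-6.
With this numbering: the double bond between C-2 and C-3; a bromo group at C-6.
Putting it together: 6-bromooct-2-ene.

6-bromooct-2-ene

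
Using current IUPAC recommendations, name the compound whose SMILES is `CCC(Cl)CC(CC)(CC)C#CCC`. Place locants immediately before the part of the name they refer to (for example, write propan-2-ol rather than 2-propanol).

7-chloro-5,5-diethylnon-3-yne

The longest chain bearing the multiple bond is 9 carbons long (nonane).
There is one C≡C triple bond, indicated by the ending -yne.
Choose the numbering such that numbering from this end puts the triple bond at C-3 rather than C-6.
This places the triple bond between C-3 and C-4; a chloro group at C-7; two ethyl groups at C-5.
Substituent prefixes are cited in alphabetical order (multiplying prefixes like di-/tri- are ignored for ordering).
Putting it together: 7-chloro-5,5-diethylnon-3-yne.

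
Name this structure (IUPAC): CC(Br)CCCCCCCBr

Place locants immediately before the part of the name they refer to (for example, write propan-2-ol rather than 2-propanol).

1,8-dibromononane

The longest carbon chain is 9 atoms: the parent is nonane.
Number the chain so that the substituent locant set {1,8} is lower than {2,9} at the first point of difference.
With this numbering: bromo groups at C-1 and C-8.
Putting it together: 1,8-dibromononane.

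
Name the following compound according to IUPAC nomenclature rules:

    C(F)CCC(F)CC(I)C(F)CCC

The longest continuous carbon chain has 10 atoms, so the parent hydride is decane.
Choose the numbering such that the substituent locant set {1,4,6,7} is lower than {4,5,7,10} at the first point of difference.
That gives fluoro groups at C-1 and C-4 and C-7; an iodo group at C-6.
The substituents are ordered alphabetically, ignoring any di-/tri- multipliers.
The name is 1,4,7-trifluoro-6-iododecane.

1,4,7-trifluoro-6-iododecane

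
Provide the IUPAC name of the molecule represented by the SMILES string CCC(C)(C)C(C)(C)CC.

The longest continuous carbon chain has 6 atoms, so the parent hydride is hexane.
Numbering from either end gives identical locants here.
This places methyl groups at C-3 (×2) and C-4 (×2).
Putting it together: 3,3,4,4-tetramethylhexane.

3,3,4,4-tetramethylhexane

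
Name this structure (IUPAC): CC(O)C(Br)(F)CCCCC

3-bromo-3-fluorooctan-2-ol

Counting along the main chain through the –OH group gives 8 carbons: the parent is octane.
An alcohol (–OH) is the principal characteristic group, giving the suffix -ol.
Choose the numbering such that numbering from this end puts the hydroxyl group at C-2 rather than C-7.
With this numbering: the hydroxyl at C-2; a bromo group at C-3; a fluoro group at C-3.
Substituent prefixes are cited in alphabetical order (multiplying prefixes like di-/tri- are ignored for ordering).
The name is 3-bromo-3-fluorooctan-2-ol.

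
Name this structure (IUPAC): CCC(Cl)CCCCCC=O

7-chlorononanal

The longest chain bearing the –CHO group is 9 carbons long (nonane).
The highest-priority functional group is an aldehyde (terminal –CHO), so the name ends in -al.
Number the chain so that the aldehyde carbon is C-1 by definition.
That gives a chloro group at C-7.
Putting it together: 7-chlorononanal.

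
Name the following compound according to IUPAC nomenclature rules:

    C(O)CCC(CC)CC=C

4-ethylhept-6-en-1-ol

The longest chain bearing the –OH group and the multiple bond is 7 carbons long (heptane).
The highest-priority functional group is an alcohol (–OH), so the name ends in -ol.
A C=C double bond in the chain gives the infix -ene-.
Choose the numbering such that numbering from this end puts the hydroxyl group at C-1 rather than C-7.
That gives the hydroxyl at C-1; the double bond between C-6 and C-7; an ethyl group at C-4.
The name is 4-ethylhept-6-en-1-ol.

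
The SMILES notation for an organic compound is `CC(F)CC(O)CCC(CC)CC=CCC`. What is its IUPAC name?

7-ethyl-2-fluorododec-9-en-4-ol

The longest carbon chain that includes the –OH group and the multiple bond has 12 carbons, so the parent hydride is dodecane.
The highest-priority functional group is an alcohol (–OH), so the name ends in -ol.
A C=C double bond in the chain gives the infix -ene-.
The numbering direction is chosen so that numbering from this end puts the hydroxyl group at C-4 rather than C-9.
This places the hydroxyl at C-4; the double bond between C-9 and C-10; an ethyl group at C-7; a fluoro group at C-2.
Prefixes are listed alphabetically: ethyl, fluoro.
Putting it together: 7-ethyl-2-fluorododec-9-en-4-ol.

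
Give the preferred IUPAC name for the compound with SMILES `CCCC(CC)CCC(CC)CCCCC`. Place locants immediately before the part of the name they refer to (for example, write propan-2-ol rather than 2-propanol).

4,7-diethyldodecane

The longest carbon chain is 12 atoms: the parent is dodecane.
Number the chain so that the substituent locant set {4,7} is lower than {6,9} at the first point of difference.
That gives ethyl groups at C-4 and C-7.
Putting it together: 4,7-diethyldodecane.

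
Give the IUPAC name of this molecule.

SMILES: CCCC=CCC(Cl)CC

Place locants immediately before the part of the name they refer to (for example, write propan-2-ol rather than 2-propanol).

The longest carbon chain that includes the multiple bond has 9 carbons, so the parent hydride is nonane.
The chain contains a C=C double bond, so the unsaturation ending is -ene.
Number the chain so that numbering from this end puts the double bond at C-4 rather than C-5.
This places the double bond between C-4 and C-5; a chloro group at C-7.
Putting it together: 7-chloronon-4-ene.

7-chloronon-4-ene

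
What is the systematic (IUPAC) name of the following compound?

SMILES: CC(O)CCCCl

5-chloropentan-2-ol

The longest carbon chain that includes the –OH group has 5 carbons, so the parent hydride is pentane.
An alcohol (–OH) is the principal characteristic group, giving the suffix -ol.
The numbering direction is chosen so that numbering from this end puts the hydroxyl group at C-2 rather than C-4.
That gives the hydroxyl at C-2; a chloro group at C-5.
Putting it together: 5-chloropentan-2-ol.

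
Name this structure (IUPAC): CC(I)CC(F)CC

The longest continuous carbon chain has 6 atoms, so the parent hydride is hexane.
The numbering direction is chosen so that the substituent locant set {2,4} is lower than {3,5} at the first point of difference.
That gives a fluoro group at C-4; an iodo group at C-2.
Prefixes are listed alphabetically: fluoro, iodo.
Assembling the pieces gives 4-fluoro-2-iodohexane.

4-fluoro-2-iodohexane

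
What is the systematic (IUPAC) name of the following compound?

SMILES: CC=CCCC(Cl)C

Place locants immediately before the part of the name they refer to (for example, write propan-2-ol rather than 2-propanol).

6-chlorohept-2-ene

Counting along the main chain through the multiple bond gives 7 carbons: the parent is heptane.
The chain contains a C=C double bond, so the unsaturation ending is -ene.
The numbering direction is chosen so that numbering from this end puts the double bond at C-2 rather than C-5.
That gives the double bond between C-2 and C-3; a chloro group at C-6.
Assembling the pieces gives 6-chlorohept-2-ene.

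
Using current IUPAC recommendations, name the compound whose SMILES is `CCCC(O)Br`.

The longest chain bearing the –OH group is 4 carbons long (butane).
An alcohol (–OH) is the principal characteristic group, giving the suffix -ol.
Number the chain so that numbering from this end puts the hydroxyl group at C-1 rather than C-4.
With this numbering: the hydroxyl at C-1; a bromo group at C-1.
Putting it together: 1-bromobutan-1-ol.

1-bromobutan-1-ol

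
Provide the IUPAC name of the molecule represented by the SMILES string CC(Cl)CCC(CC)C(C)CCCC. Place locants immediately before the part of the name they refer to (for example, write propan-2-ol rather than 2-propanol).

The parent chain contains 10 carbons (decane).
Number the chain so that the substituent locant set {2,5,6} is lower than {5,6,9} at the first point of difference.
That gives a chloro group at C-2; an ethyl group at C-5; a methyl group at C-6.
Substituent prefixes are cited in alphabetical order (multiplying prefixes like di-/tri- are ignored for ordering).
Putting it together: 2-chloro-5-ethyl-6-methyldecane.

2-chloro-5-ethyl-6-methyldecane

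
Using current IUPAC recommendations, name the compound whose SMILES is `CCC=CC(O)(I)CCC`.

The longest chain bearing the –OH group and the multiple bond is 8 carbons long (octane).
The highest-priority functional group is an alcohol (–OH), so the name ends in -ol.
The chain contains a C=C double bond, so the unsaturation ending is -ene.
Choose the numbering such that numbering from this end puts the hydroxyl group at C-4 rather than C-5.
That gives the hydroxyl at C-4; the double bond between C-5 and C-6; an iodo group at C-4.
The name is 4-iodooct-5-en-4-ol.

4-iodooct-5-en-4-ol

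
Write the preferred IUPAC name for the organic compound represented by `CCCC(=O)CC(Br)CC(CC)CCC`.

The longest chain bearing the carbonyl is 11 carbons long (undecane).
The principal characteristic group is a ketone (C=O on an internal carbon), named with the suffix -one.
The numbering direction is chosen so that numbering from this end puts the carbonyl group at C-4 rather than C-8.
That gives the carbonyl at C-4; a bromo group at C-6; an ethyl group at C-8.
The substituents are ordered alphabetically, ignoring any di-/tri- multipliers.
The name is 6-bromo-8-ethylundecan-4-one.

6-bromo-8-ethylundecan-4-one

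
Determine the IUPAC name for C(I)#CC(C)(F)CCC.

3-fluoro-1-iodo-3-methylhex-1-yne

The longest carbon chain that includes the multiple bond has 6 carbons, so the parent hydride is hexane.
The chain contains a C≡C triple bond, so the unsaturation ending is -yne.
The numbering direction is chosen so that numbering from this end puts the triple bond at C-1 rather than C-5.
With this numbering: the triple bond between C-1 and C-2; a fluoro group at C-3; an iodo group at C-1; a methyl group at C-3.
Substituent prefixes are cited in alphabetical order (multiplying prefixes like di-/tri- are ignored for ordering).
Assembling the pieces gives 3-fluoro-1-iodo-3-methylhex-1-yne.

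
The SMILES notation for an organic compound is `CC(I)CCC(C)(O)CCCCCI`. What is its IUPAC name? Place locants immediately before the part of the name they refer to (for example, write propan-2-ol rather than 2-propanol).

2,10-diiodo-5-methyldecan-5-ol

The longest carbon chain that includes the –OH group has 10 carbons, so the parent hydride is decane.
An alcohol (–OH) is the principal characteristic group, giving the suffix -ol.
The numbering direction is chosen so that numbering from this end puts the hydroxyl group at C-5 rather than C-6.
With this numbering: the hydroxyl at C-5; iodo groups at C-2 and C-10; a methyl group at C-5.
Prefixes are listed alphabetically: iodo, methyl.
The name is 2,10-diiodo-5-methyldecan-5-ol.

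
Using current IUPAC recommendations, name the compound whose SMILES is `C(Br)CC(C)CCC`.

1-bromo-3-methylhexane

The longest carbon chain is 6 atoms: the parent is hexane.
The numbering direction is chosen so that the substituent locant set {1,3} is lower than {4,6} at the first point of difference.
With this numbering: a bromo group at C-1; a methyl group at C-3.
Substituent prefixes are cited in alphabetical order (multiplying prefixes like di-/tri- are ignored for ordering).
Putting it together: 1-bromo-3-methylhexane.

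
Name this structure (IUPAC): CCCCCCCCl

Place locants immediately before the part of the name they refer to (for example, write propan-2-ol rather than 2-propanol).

1-chloroheptane

The longest continuous carbon chain has 7 atoms, so the parent hydride is heptane.
The numbering direction is chosen so that the substituent locant set {1} is lower than {7} at the first point of difference.
This places a chloro group at C-1.
Assembling the pieces gives 1-chloroheptane.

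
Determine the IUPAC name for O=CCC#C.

but-3-ynal

The longest carbon chain that includes the –CHO group and the multiple bond has 4 carbons, so the parent hydride is butane.
The principal characteristic group is an aldehyde (terminal –CHO), named with the suffix -al.
A C≡C triple bond in the chain gives the infix -yne-.
Number the chain so that the aldehyde carbon is C-1 by definition.
That gives the triple bond between C-3 and C-4.
The name is but-3-ynal.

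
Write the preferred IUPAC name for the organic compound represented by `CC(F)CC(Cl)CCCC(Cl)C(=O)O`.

2,6-dichloro-8-fluorononanoic acid

The longest carbon chain that includes the –COOH group has 9 carbons, so the parent hydride is nonane.
The principal characteristic group is a carboxylic acid (terminal –COOH), named with the suffix -oic acid.
The numbering direction is chosen so that the carboxylic acid carbon is C-1 by definition.
This places chloro groups at C-2 and C-6; a fluoro group at C-8.
Substituent prefixes are cited in alphabetical order (multiplying prefixes like di-/tri- are ignored for ordering).
The name is 2,6-dichloro-8-fluorononanoic acid.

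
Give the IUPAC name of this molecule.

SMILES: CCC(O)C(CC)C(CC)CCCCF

Counting along the main chain through the –OH group gives 9 carbons: the parent is nonane.
An alcohol (–OH) is the principal characteristic group, giving the suffix -ol.
Choose the numbering such that numbering from this end puts the hydroxyl group at C-3 rather than C-7.
With this numbering: the hydroxyl at C-3; ethyl groups at C-4 and C-5; a fluoro group at C-9.
The substituents are ordered alphabetically, ignoring any di-/tri- multipliers.
Assembling the pieces gives 4,5-diethyl-9-fluorononan-3-ol.

4,5-diethyl-9-fluorononan-3-ol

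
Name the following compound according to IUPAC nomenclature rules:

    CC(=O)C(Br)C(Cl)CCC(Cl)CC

3-bromo-4,7-dichlorononan-2-one

Counting along the main chain through the carbonyl gives 9 carbons: the parent is nonane.
The highest-priority functional group is a ketone (C=O on an internal carbon), so the name ends in -one.
Choose the numbering such that numbering from this end puts the carbonyl group at C-2 rather than C-8.
With this numbering: the carbonyl at C-2; a bromo group at C-3; chloro groups at C-4 and C-7.
Prefixes are listed alphabetically: bromo, chloro.
Assembling the pieces gives 3-bromo-4,7-dichlorononan-2-one.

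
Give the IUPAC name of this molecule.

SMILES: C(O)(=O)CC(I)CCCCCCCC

The longest carbon chain that includes the –COOH group has 11 carbons, so the parent hydride is undecane.
The highest-priority functional group is a carboxylic acid (terminal –COOH), so the name ends in -oic acid.
Number the chain so that the carboxylic acid carbon is C-1 by definition.
This places an iodo group at C-3.
Assembling the pieces gives 3-iodoundecanoic acid.

3-iodoundecanoic acid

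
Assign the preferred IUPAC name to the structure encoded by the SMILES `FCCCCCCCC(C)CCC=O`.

11-fluoro-4-methylundecanal

Counting along the main chain through the –CHO group gives 11 carbons: the parent is undecane.
The highest-priority functional group is an aldehyde (terminal –CHO), so the name ends in -al.
Choose the numbering such that the aldehyde carbon is C-1 by definition.
This places a fluoro group at C-11; a methyl group at C-4.
Substituent prefixes are cited in alphabetical order (multiplying prefixes like di-/tri- are ignored for ordering).
The name is 11-fluoro-4-methylundecanal.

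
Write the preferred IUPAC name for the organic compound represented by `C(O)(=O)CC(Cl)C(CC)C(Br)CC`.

The longest chain bearing the –COOH group is 7 carbons long (heptane).
The principal characteristic group is a carboxylic acid (terminal –COOH), named with the suffix -oic acid.
Number the chain so that the carboxylic acid carbon is C-1 by definition.
With this numbering: a bromo group at C-5; a chloro group at C-3; an ethyl group at C-4.
Substituent prefixes are cited in alphabetical order (multiplying prefixes like di-/tri- are ignored for ordering).
Assembling the pieces gives 5-bromo-3-chloro-4-ethylheptanoic acid.

5-bromo-3-chloro-4-ethylheptanoic acid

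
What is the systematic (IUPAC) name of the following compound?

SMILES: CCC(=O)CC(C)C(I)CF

7-fluoro-6-iodo-5-methylheptan-3-one

The longest chain bearing the carbonyl is 7 carbons long (heptane).
A ketone (C=O on an internal carbon) is the principal characteristic group, giving the suffix -one.
The numbering direction is chosen so that numbering from this end puts the carbonyl group at C-3 rather than C-5.
With this numbering: the carbonyl at C-3; a fluoro group at C-7; an iodo group at C-6; a methyl group at C-5.
Substituent prefixes are cited in alphabetical order (multiplying prefixes like di-/tri- are ignored for ordering).
The name is 7-fluoro-6-iodo-5-methylheptan-3-one.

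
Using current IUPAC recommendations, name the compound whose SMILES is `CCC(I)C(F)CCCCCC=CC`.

9-fluoro-10-iodododec-2-ene

The longest chain bearing the multiple bond is 12 carbons long (dodecane).
There is one C=C double bond, indicated by the ending -ene.
The numbering direction is chosen so that numbering from this end puts the double bond at C-2 rather than C-10.
That gives the double bond between C-2 and C-3; a fluoro group at C-9; an iodo group at C-10.
Prefixes are listed alphabetically: fluoro, iodo.
Putting it together: 9-fluoro-10-iodododec-2-ene.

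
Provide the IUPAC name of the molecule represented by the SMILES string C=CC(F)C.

3-fluorobut-1-ene

Counting along the main chain through the multiple bond gives 4 carbons: the parent is butane.
The chain contains a C=C double bond, so the unsaturation ending is -ene.
Choose the numbering such that numbering from this end puts the double bond at C-1 rather than C-3.
That gives the double bond between C-1 and C-2; a fluoro group at C-3.
Putting it together: 3-fluorobut-1-ene.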